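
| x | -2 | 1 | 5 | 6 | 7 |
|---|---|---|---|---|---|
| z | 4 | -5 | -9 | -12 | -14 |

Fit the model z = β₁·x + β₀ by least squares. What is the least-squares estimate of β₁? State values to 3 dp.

β₁ = -1.846

Entries of MᵀM: Σx·x = 115, Σx = 17, Σ1 = 5.
Right-hand side: Σx·z = -228, Σz = -36.
So MᵀM·[β₁, β₀]ᵀ = Mᵀz: [[115, 17]; [17, 5]]·[β₁, β₀]ᵀ = [-228, -36]ᵀ.
det = 115·5 − 17² = 286.
β₁ = ((-228)·5 − 17·(-36))/286 = -24/13; β₀ = (115·(-36) − 17·(-228))/286 = -12/13.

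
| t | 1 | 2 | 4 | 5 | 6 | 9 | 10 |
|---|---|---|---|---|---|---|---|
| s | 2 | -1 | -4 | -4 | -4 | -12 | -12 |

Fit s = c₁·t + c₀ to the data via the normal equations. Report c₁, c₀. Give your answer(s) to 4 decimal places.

c₁ = -1.5275, c₀ = 3.0742

Forming AᵀA = [[263, 37]; [37, 7]] and Aᵀs = [-288, -35]ᵀ gives AᵀA·[c₁, c₀]ᵀ = Aᵀs.
Eliminating c₀: 7·(row 1) − 37·(row 2) gives 472·c₁ = 7·(-288) − 37·(-35) = -721, so c₁ = -721/472.
Then c₀ = ((-35) − 37·(-721/472))/7 = 1451/472.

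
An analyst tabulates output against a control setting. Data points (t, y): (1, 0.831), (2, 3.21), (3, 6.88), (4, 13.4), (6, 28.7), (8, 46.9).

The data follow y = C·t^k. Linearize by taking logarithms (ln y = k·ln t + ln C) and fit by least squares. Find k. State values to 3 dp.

k = 1.960

Linearized form: ln y = k·ln t + ln C. From the 6 transformed points,
Σln t = 7.0493, Σ(ln t)² = 11.1437, Σln y = 12.7099, Σln t·ln y = 20.5415.
Equations: 11.1437·k + 7.0493·ln C = 20.5415;  7.0493·k + 6·ln C = 12.7099.
Δ = 11.1437·6 − (7.0493)² = 17.1702; k = (20.5415·6 − 7.0493·12.7099)/17.1702 = 1.95998, ln C = (11.1437·12.7099 − 7.0493·20.5415)/17.1702 = -0.18442.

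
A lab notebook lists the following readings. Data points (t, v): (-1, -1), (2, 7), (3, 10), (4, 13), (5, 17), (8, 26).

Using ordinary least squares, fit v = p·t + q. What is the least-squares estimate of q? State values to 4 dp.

Entries of MᵀM: Σt·t = 119, Σt = 21, Σ1 = 6.
For Mᵀv: Σt·v = 390, Σv = 72.
Determinant 119·6 − 21² = 273.
p = (390·6 − 21·72)/273 = 276/91; q = (119·72 − 21·390)/273 = 18/13.

q = 1.3846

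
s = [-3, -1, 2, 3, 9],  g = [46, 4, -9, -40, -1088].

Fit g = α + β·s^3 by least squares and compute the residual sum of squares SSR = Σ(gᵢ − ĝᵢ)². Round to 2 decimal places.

With design matrix A, AᵀA = [[5, 736]; [736, 532964]] and Aᵀg = [-1087, -795550]ᵀ.
Eliminating β: 532964·(row 1) − 736·(row 2) gives 2123124·α = 532964·(-1087) − 736·(-795550) = 6192932, so α = 1548233/530781.
Then β = ((-795550) − 736·(1548233/530781))/532964 = -1588859/1061562.
Residuals: 2836193/1061562, -146359/353854, 10058/176927, -2659753/1061562, 202289/1061562; SSR = 7232563/530781.

SSR = 13.63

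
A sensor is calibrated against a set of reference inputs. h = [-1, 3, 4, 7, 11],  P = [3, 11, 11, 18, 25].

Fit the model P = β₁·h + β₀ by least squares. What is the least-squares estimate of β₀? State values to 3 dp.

Compute the Gram sums: Σh·h = 196, Σh = 24, Σ1 = 5.
For MᵀP: Σh·P = 475, ΣP = 68.
So MᵀM·[β₁, β₀]ᵀ = MᵀP: [[196, 24]; [24, 5]]·[β₁, β₀]ᵀ = [475, 68]ᵀ.
Eliminating β₀: 5·(row 1) − 24·(row 2) gives 404·β₁ = 5·475 − 24·68 = 743, so β₁ = 743/404.
Then β₀ = (68 − 24·(743/404))/5 = 482/101.

β₀ = 4.772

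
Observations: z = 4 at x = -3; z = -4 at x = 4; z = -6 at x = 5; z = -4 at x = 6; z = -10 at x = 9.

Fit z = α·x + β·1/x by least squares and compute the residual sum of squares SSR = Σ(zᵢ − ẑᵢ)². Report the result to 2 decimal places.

SSR = 6.60

From the data, Σx·x = 167, Σx·1/x = 5, Σ1/x·1/x = 8221/32400.
Right-hand side: Σx·z = -172, Σ1/x·z = -239/45.
MᵀM·[α, β]ᵀ = Mᵀz becomes [[167, 5]; [5, 8221/32400]]·[α, β]ᵀ = [-172, -239/45]ᵀ.
Δ = 167·(8221/32400) − 5² = 562907/32400.
α = ((-172)·(8221/32400) − 5·(-239/45))/(562907/32400) = -553612/562907; β = (167·(-239/45) − 5·(-172))/(562907/32400) = -873360/562907.
Residuals: 299672/562907, 181160/562907, -434710/562907, 1215604/562907, -549522/562907; SSR = 3715112/562907.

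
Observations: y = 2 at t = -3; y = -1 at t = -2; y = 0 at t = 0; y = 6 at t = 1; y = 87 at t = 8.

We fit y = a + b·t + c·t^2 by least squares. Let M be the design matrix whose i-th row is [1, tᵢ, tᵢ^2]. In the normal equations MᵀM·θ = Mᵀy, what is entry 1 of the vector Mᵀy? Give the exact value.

Entry 1 ↔ basis 1, so (Mᵀy)_{1} = Σᵢ yᵢ = (1)·(2) + (1)·(-1) + (1)·(0) + (1)·(6) + (1)·(87) = 94.

94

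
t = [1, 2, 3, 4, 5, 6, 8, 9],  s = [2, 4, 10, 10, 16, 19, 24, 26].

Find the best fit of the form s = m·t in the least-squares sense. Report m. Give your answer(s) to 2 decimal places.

The normal equations are: 236·m = 700.
(Σt·t = 236, Σt·s = 700.)
m = 700/236 = 2.9661.

m = 2.97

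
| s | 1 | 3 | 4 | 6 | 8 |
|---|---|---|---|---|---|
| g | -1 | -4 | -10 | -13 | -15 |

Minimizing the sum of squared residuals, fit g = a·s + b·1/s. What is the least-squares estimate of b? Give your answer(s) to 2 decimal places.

b = 1.07

Setting ∂/∂a … = 0 gives: 126·a + 5·b = -251;  5·a + (701/576)·b = -71/8.
(Σs·s = 126, Σs·1/s = 5, Σ1/s·1/s = 701/576, Σs·g = -251, Σ1/s·g = -71/8.)
Δ = 126·(701/576) − 5² = 4107/32.
a = ((-251)·(701/576) − 5·(-71/8))/(4107/32) = -150391/73926; b = (126·(-71/8) − 5·(-251))/(4107/32) = 4376/4107.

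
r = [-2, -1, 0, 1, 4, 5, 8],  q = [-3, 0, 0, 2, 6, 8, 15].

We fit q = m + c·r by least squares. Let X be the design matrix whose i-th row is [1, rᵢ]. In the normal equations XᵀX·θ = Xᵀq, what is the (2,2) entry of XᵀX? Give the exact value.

Row 2 ↔ basis r, column 2 ↔ basis r, so (XᵀX)_{2,2} = Σᵢ (r)·(r) = (-2)·(-2) + (-1)·(-1) + (0)·(0) + (1)·(1) + (4)·(4) + (5)·(5) + (8)·(8) = 111.

111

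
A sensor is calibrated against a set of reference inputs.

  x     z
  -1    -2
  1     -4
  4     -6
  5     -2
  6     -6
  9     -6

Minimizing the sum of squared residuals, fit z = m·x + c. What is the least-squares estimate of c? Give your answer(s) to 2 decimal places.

Sums needed: Σx·x = 160, Σx = 24, Σ1 = 6.
Moment sums: Σx·z = -126, Σz = -26.
MᵀM·[m, c]ᵀ = Mᵀz becomes [[160, 24]; [24, 6]]·[m, c]ᵀ = [-126, -26]ᵀ.
Eliminating c: 6·(row 1) − 24·(row 2) gives 384·m = 6·(-126) − 24·(-26) = -132, so m = -11/32.
Then c = ((-26) − 24·(-11/32))/6 = -71/24.

c = -2.96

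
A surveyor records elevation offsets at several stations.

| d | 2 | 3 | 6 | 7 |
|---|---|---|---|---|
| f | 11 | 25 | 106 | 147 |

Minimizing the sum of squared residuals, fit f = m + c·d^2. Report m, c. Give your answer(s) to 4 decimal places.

m = -1.7513, c = 3.0205

Setting ∂/∂m … = 0 gives: 4·m + 98·c = 289;  98·m + 3794·c = 11288.
(Σ1 = 4, Σd^2 = 98, Σd^2·d^2 = 3794, Σf = 289, Σd^2·f = 11288.)
Eliminating c: 3794·(row 1) − 98·(row 2) gives 5572·m = 3794·289 − 98·11288 = -9758, so m = -697/398.
Then c = (11288 − 98·(-697/398))/3794 = 8415/2786.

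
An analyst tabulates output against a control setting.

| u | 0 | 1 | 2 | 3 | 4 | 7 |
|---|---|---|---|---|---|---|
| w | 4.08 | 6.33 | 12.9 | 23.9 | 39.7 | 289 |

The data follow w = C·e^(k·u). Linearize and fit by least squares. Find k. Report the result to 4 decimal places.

k = 0.6141

Let Y = ln w. Fitting Y = k·u + ln C by least squares:
AᵀA = [[79.0000, 17.0000]; [17.0000, 6]], rhs = [70.8718, 18.3303]ᵀ  (here Σu = 17.0000, Σ(u)² = 79.0000, Σln w = 18.3303, Σu·ln w = 70.8718).
Solving (det = 185.0000): k = 0.61414, ln C = 1.31498.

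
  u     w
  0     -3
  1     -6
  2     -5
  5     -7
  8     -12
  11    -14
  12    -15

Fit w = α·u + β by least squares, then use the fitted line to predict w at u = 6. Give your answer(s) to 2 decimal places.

From the data, Σu·u = 359, Σu = 39, Σ1 = 7.
And Σu·w = -481, Σw = -62.
Δ = 359·7 − 39² = 992.
α = ((-481)·7 − 39·(-62))/992 = -949/992; β = (359·(-62) − 39·(-481))/992 = -3499/992.
At u = 6: ŵ = (-949/992)·(6) + (-3499/992)·(1) = -9193/992.

ŵ = -9.27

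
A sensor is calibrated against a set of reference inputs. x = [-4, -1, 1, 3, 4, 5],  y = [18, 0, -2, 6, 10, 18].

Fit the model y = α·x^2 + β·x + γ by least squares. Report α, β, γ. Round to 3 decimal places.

α = 0.979, β = -0.919, γ = -1.532

Compute the Gram sums: Σx^2·x^2 = 1220, Σx^2·x = 152, Σx^2 = 68, Σx·x = 68, Σx = 8, Σ1 = 6.
And Σx^2·y = 950, Σx·y = 74, Σy = 50.
Row-reducing yields α = 2691/2750, β = -2527/2750, γ = -2106/1375.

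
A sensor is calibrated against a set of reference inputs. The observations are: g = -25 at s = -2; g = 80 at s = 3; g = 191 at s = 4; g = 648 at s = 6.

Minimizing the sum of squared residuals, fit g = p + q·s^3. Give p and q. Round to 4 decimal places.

Forming AᵀA = [[4, 299]; [299, 51545]] and Aᵀg = [894, 154552]ᵀ gives AᵀA·[p, q]ᵀ = Aᵀg.
Determinant 4·51545 − 299² = 116779.
p = (894·51545 − 299·154552)/116779 = -9986/8983; q = (4·154552 − 299·894)/116779 = 350902/116779.

p = -1.1117, q = 3.0048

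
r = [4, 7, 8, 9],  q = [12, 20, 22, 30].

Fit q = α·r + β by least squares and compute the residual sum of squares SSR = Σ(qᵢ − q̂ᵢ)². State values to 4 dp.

Compute the Gram sums: Σr·r = 210, Σr = 28, Σ1 = 4.
And Σr·q = 634, Σq = 84.
Eliminating β: 4·(row 1) − 28·(row 2) gives 56·α = 4·634 − 28·84 = 184, so α = 23/7.
Then β = (84 − 28·(23/7))/4 = -2.
Residuals: 6/7, -1, -16/7, 17/7; SSR = 90/7.

SSR = 12.8571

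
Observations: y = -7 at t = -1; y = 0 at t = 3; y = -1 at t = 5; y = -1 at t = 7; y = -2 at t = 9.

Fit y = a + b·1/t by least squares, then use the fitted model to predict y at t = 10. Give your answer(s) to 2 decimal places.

ŷ = -1.48

Setting ∂/∂a … = 0 gives: 5·a + (-67/315)·b = -11;  (-67/315)·a + (117469/99225)·b = 2027/315.
(Σ1 = 5, Σ1/t = -67/315, Σ1/t·1/t = 117469/99225, Σy = -11, Σ1/t·y = 2027/315.)
Determinant 5·(117469/99225) − (-67/315)² = 582856/99225.
a = ((-11)·(117469/99225) − (-67/315)·(2027/315))/(582856/99225) = -578175/291428; b = (5·(2027/315) − (-67/315)·(-11))/(582856/99225) = 1480185/291428.
At t = 10: ŷ = (-578175/291428)·(1) + (1480185/291428)·(1/10) = -860313/582856.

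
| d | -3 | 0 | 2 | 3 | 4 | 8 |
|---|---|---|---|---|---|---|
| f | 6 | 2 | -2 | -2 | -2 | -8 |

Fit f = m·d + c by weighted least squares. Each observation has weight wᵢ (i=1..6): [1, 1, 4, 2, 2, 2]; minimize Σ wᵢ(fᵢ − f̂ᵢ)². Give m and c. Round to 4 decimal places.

m = -1.1891, c = 1.4682

Entries of XᵀWX: Σwᵢ·d·d = 203, Σwᵢ·d = 35, Σwᵢ·1 = 12.
And Σwᵢ·d·f = -190, Σwᵢ·f = -24.
XᵀWX·[m, c]ᵀ = XᵀWf becomes [[203, 35]; [35, 12]]·[m, c]ᵀ = [-190, -24]ᵀ.
Δ = 203·12 − 35² = 1211.
m = ((-190)·12 − 35·(-24))/1211 = -1440/1211; c = (203·(-24) − 35·(-190))/1211 = 254/173.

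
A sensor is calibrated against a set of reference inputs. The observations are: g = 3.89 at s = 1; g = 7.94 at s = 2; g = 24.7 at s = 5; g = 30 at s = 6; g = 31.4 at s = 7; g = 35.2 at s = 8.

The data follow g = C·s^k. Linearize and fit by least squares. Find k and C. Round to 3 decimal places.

With ln gᵢ as the transformed response and ln sᵢ as the regressor:
XᵀX = [[14.3918, 8.1197]; [8.1197, 6]], rhs = [26.8036, 17.0462]ᵀ  (here Σln s = 8.1197, Σ(ln s)² = 14.3918, Σln g = 17.0462, Σln s·ln g = 26.8036).
Δ = 14.3918·6 − (8.1197)² = 20.4213; k = (26.8036·6 − 8.1197·17.0462)/20.4213 = 1.09747, ln C = (14.3918·17.0462 − 8.1197·26.8036)/20.4213 = 1.35584, so C = exp(1.35584) = 3.88003.

k = 1.097, C = 3.880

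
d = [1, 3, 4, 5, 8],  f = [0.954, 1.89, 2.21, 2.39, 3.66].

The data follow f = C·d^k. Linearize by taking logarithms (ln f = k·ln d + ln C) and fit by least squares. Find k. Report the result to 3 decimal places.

k = 0.626

Linearized form: ln f = k·ln d + ln C. From the 5 transformed points,
Σln d = 6.1738, Σ(ln d)² = 10.0431, Σln f = 3.5512, Σln d·ln f = 5.8990.
Equations: 10.0431·k + 6.1738·ln C = 5.8990;  6.1738·k + 5·ln C = 3.5512.
Δ = 10.0431·5 − (6.1738)² = 12.1000; k = (5.8990·5 − 6.1738·3.5512)/12.1000 = 0.62564, ln C = (10.0431·3.5512 − 6.1738·5.8990)/12.1000 = -0.06227.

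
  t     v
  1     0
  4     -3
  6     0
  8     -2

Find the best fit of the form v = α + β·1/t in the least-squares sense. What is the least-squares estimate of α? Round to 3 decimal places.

Entries of AᵀA: Σ1 = 4, Σ1/t = 37/24, Σ1/t·1/t = 637/576.
Right-hand side: Σv = -5, Σ1/t·v = -1.
So AᵀA·[α, β]ᵀ = Aᵀv: [[4, 37/24]; [37/24, 637/576]]·[α, β]ᵀ = [-5, -1]ᵀ.
Eliminating β: (637/576)·(row 1) − (37/24)·(row 2) gives (131/64)·α = (637/576)·(-5) − (37/24)·(-1) = -2297/576, so α = -2297/1179.
Then β = ((-1) − (37/24)·(-2297/1179))/(637/576) = 712/393.

α = -1.948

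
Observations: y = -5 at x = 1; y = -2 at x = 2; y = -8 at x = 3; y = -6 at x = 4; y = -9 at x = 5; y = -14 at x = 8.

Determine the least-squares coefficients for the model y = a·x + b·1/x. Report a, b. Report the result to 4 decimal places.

a = -1.6729, b = -2.4872

Entries of MᵀM: Σx·x = 119, Σx·1/x = 6, Σ1/x·1/x = 21301/14400.
Right-hand side: Σx·y = -214, Σ1/x·y = -823/60.
Normal equations: [[119, 6]; [6, 21301/14400]]·[a, b]ᵀ = [-214, -823/60]ᵀ.
det = 119·(21301/14400) − 6² = 2016419/14400.
a = ((-214)·(21301/14400) − 6·(-823/60))/(2016419/14400) = -3373294/2016419; b = (119·(-823/60) − 6·(-214))/(2016419/14400) = -5015280/2016419.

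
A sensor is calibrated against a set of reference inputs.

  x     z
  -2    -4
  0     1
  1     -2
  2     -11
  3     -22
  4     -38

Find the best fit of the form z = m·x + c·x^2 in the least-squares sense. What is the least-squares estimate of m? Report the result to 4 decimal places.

m = -1.6336

The normal equations are: 34·m + 92·c = -234;  92·m + 370·c = -868.
(Σx·x = 34, Σx·x^2 = 92, Σx^2·x^2 = 370, Σx·z = -234, Σx^2·z = -868.)
det = 34·370 − 92² = 4116.
m = ((-234)·370 − 92·(-868))/4116 = -1681/1029; c = (34·(-868) − 92·(-234))/4116 = -1996/1029.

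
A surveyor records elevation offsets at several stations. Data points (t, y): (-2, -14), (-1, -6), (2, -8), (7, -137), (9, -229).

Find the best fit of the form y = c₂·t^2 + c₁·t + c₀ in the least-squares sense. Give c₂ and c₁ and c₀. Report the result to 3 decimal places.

c₂ = -2.997, c₁ = 1.491, c₀ = 0.048

The normal system MᵀM·[c₂, c₁, c₀]ᵀ = Mᵀy is [[8995, 1071, 139]; [1071, 139, 15]; [139, 15, 5]]·[c₂, c₁, c₀]ᵀ = [-25356, -3002, -394]ᵀ.
Row-reducing yields c₂ = -204479/68224, c₁ = 101719/68224, c₀ = 827/17056.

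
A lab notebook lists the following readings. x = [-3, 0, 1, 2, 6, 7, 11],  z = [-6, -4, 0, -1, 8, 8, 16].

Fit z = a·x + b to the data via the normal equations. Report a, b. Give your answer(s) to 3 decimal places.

Setting ∂/∂a … = 0 gives: 220·a + 24·b = 296;  24·a + 7·b = 21.
Δ = 220·7 − 24² = 964.
a = (296·7 − 24·21)/964 = 392/241; b = (220·21 − 24·296)/964 = -621/241.

a = 1.627, b = -2.577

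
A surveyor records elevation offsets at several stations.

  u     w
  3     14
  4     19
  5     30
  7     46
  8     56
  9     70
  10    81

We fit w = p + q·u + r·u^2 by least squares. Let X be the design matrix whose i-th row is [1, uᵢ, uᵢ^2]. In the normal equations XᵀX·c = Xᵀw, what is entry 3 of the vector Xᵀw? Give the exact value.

20788

Entry 3 ↔ basis u^2, so (Xᵀw)_{3} = Σᵢ (u^2)·wᵢ = (9)·(14) + (16)·(19) + (25)·(30) + (49)·(46) + (64)·(56) + (81)·(70) + (100)·(81) = 20788.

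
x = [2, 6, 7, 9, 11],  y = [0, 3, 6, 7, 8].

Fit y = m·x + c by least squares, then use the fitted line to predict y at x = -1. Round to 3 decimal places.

AᵀA·[m, c]ᵀ = Aᵀy reads: 291·m + 35·c = 211;  35·m + 5·c = 24.
Eliminating c: 5·(row 1) − 35·(row 2) gives 230·m = 5·211 − 35·24 = 215, so m = 43/46.
Then c = (24 − 35·(43/46))/5 = -401/230.
At x = -1: ŷ = (43/46)·(-1) + (-401/230)·(1) = -308/115.

ŷ = -2.678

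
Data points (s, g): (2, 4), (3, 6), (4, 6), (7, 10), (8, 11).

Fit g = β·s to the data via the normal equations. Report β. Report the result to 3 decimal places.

Compute the Gram sums: Σs·s = 142.
And Σs·g = 208.
Normal equations: [[142]]·[β]ᵀ = [208]ᵀ.
Hence β = 208 / 142 ≈ 1.46479.

β = 1.465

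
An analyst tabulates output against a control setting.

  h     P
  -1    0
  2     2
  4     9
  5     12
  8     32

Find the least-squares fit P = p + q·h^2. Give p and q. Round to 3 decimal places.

With design matrix X, XᵀX = [[5, 110]; [110, 4994]] and XᵀP = [55, 2500]ᵀ.
det = 5·4994 − 110² = 12870.
p = (55·4994 − 110·2500)/12870 = -1/39; q = (5·2500 − 110·55)/12870 = 215/429.

p = -0.026, q = 0.501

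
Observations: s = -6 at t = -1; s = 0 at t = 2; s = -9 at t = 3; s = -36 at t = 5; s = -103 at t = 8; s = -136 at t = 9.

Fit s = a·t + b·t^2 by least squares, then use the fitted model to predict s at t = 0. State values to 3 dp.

Forming AᵀA = [[184, 1400]; [1400, 11380]] and Aᵀs = [-2249, -18595]ᵀ gives AᵀA·[a, b]ᵀ = Aᵀs.
Δ = 184·11380 − 1400² = 133920.
a = ((-2249)·11380 − 1400·(-18595))/133920 = 2441/744; b = (184·(-18595) − 1400·(-2249))/133920 = -379/186.
At t = 0: ŝ = (2441/744)·(0) + (-379/186)·(0) = 0.

ŝ = 0.000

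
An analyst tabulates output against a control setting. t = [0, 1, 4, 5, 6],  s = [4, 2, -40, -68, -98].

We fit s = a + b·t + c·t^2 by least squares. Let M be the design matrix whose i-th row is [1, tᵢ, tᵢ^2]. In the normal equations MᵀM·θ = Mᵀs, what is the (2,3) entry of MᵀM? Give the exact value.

Row 2 ↔ basis t, column 3 ↔ basis t^2, so (MᵀM)_{2,3} = Σᵢ (t)·(t^2) = (0)·(0) + (1)·(1) + (4)·(16) + (5)·(25) + (6)·(36) = 406.

406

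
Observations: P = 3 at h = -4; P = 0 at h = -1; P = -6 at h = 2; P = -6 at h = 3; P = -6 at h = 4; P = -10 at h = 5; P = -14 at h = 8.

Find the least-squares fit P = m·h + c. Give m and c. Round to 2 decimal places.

Sums needed: Σh·h = 135, Σh = 17, Σ1 = 7.
Right-hand side: Σh·P = -228, ΣP = -39.
Eliminating c: 7·(row 1) − 17·(row 2) gives 656·m = 7·(-228) − 17·(-39) = -933, so m = -933/656.
Then c = ((-39) − 17·(-933/656))/7 = -1389/656.

m = -1.42, c = -2.12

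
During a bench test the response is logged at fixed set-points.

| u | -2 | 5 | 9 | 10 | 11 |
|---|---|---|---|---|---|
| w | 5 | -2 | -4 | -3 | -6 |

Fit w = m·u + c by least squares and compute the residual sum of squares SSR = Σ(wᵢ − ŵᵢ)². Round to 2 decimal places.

SSR = 4.66

Entries of MᵀM: Σu·u = 331, Σu = 33, Σ1 = 5.
For Mᵀw: Σu·w = -152, Σw = -10.
So MᵀM·[m, c]ᵀ = Mᵀw: [[331, 33]; [33, 5]]·[m, c]ᵀ = [-152, -10]ᵀ.
Δ = 331·5 − 33² = 566.
m = ((-152)·5 − 33·(-10))/566 = -215/283; c = (331·(-10) − 33·(-152))/566 = 853/283.
Residuals: 132/283, -344/283, -50/283, 448/283, -186/283; SSR = 1320/283.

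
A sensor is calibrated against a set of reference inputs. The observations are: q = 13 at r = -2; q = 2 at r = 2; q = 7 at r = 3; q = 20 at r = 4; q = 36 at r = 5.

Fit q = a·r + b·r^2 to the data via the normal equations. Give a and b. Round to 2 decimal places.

a = -2.97, b = 2.00

Setting ∂/∂a … = 0 gives: 58·a + 216·b = 259;  216·a + 994·b = 1343.
(Σr·r = 58, Σr·r^2 = 216, Σr^2·r^2 = 994, Σr·q = 259, Σr^2·q = 1343.)
Determinant 58·994 − 216² = 10996.
a = (259·994 − 216·1343)/10996 = -16321/5498; b = (58·1343 − 216·259)/10996 = 10975/5498.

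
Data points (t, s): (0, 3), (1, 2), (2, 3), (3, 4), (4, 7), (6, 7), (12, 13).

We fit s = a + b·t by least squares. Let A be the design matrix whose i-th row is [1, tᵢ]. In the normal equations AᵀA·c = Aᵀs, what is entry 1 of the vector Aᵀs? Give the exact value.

39

Entry 1 ↔ basis 1, so (Aᵀs)_{1} = Σᵢ sᵢ = (1)·(3) + (1)·(2) + (1)·(3) + (1)·(4) + (1)·(7) + (1)·(7) + (1)·(13) = 39.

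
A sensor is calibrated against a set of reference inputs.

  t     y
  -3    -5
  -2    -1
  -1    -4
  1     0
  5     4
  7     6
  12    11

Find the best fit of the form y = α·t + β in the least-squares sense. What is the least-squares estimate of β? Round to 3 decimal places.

β = -1.198

From the data, Σt·t = 233, Σt = 19, Σ1 = 7.
Right-hand side: Σt·y = 215, Σy = 11.
MᵀM·[α, β]ᵀ = Mᵀy becomes [[233, 19]; [19, 7]]·[α, β]ᵀ = [215, 11]ᵀ.
det = 233·7 − 19² = 1270.
α = (215·7 − 19·11)/1270 = 648/635; β = (233·11 − 19·215)/1270 = -761/635.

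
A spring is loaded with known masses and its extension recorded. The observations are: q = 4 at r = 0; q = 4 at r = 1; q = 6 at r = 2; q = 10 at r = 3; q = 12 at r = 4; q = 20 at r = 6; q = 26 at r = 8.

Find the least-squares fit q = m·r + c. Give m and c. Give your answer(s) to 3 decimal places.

m = 2.952, c = 1.593

With design matrix M, MᵀM = [[130, 24]; [24, 7]] and Mᵀq = [422, 82]ᵀ.
det = 130·7 − 24² = 334.
m = (422·7 − 24·82)/334 = 493/167; c = (130·82 − 24·422)/334 = 266/167.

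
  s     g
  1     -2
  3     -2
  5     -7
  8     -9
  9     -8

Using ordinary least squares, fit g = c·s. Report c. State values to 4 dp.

From the data, Σs·s = 180.
Right-hand side: Σs·g = -187.
Hence c = -187 / 180 ≈ -1.03889.

c = -1.0389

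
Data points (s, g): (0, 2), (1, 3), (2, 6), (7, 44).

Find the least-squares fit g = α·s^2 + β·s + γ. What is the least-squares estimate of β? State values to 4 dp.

β = 0.3811

Forming MᵀM = [[2418, 352, 54]; [352, 54, 10]; [54, 10, 4]] and Mᵀg = [2183, 323, 55]ᵀ gives MᵀM·[α, β, γ]ᵀ = Mᵀg.
Row-reducing yields α = 1521/1892, β = 721/1892, γ = 3679/1892.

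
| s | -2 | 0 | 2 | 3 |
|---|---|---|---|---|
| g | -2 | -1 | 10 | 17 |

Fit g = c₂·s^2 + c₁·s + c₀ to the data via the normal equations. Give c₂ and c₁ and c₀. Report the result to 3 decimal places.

c₂ = 1.035, c₁ = 2.864, c₀ = -0.548

Compute the Gram sums: Σs^2·s^2 = 113, Σs^2·s = 27, Σs^2 = 17, Σs·s = 17, Σs = 3, Σ1 = 4.
For Xᵀg: Σs^2·g = 185, Σs·g = 75, Σg = 24.
Row-reducing yields c₂ = 206/199, c₁ = 570/199, c₀ = -109/199.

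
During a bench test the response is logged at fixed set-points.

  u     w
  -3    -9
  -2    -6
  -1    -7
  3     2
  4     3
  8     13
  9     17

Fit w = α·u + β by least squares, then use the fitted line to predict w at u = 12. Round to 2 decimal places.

ŵ = 21.55

Entries of XᵀX: Σu·u = 184, Σu = 18, Σ1 = 7.
For Xᵀw: Σu·w = 321, Σw = 13.
Normal equations: [[184, 18]; [18, 7]]·[α, β]ᵀ = [321, 13]ᵀ.
Δ = 184·7 − 18² = 964.
α = (321·7 − 18·13)/964 = 2013/964; β = (184·13 − 18·321)/964 = -1693/482.
At u = 12: ŵ = (2013/964)·(12) + (-1693/482)·(1) = 10385/482.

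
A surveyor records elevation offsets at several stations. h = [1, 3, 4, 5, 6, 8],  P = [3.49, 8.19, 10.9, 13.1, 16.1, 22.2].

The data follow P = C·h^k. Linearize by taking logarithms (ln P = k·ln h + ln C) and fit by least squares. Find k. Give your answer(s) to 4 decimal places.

k = 0.8755

Taking logs, ln P = k·ln h + ln C, so regress ln P on ln h.
XᵀX = [[13.2535, 7.9655]; [7.9655, 6]], rhs = [21.1877, 14.1931]ᵀ  (here Σln h = 7.9655, Σ(ln h)² = 13.2535, Σln P = 14.1931, Σln h·ln P = 21.1877).
Slope k = (n·Σln h·ln P − Σln h·Σln P)/(n·Σ(ln h)² − (Σln h)²) = (6·21.1877 − 7.9655·14.1931)/16.0713 = 0.87550; ln C = (Σln P − k·Σln h)/n = 1.20321.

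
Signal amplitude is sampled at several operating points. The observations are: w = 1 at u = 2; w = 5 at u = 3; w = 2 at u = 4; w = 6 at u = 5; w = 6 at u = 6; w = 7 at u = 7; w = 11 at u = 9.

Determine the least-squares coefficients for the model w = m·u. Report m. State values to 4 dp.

The normal equations are: 220·m = 239.
m = 239/220 = 1.08636.

m = 1.0864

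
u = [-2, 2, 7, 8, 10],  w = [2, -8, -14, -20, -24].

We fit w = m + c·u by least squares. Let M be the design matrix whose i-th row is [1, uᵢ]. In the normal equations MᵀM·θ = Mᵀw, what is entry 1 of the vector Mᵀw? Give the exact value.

Entry 1 ↔ basis 1, so (Mᵀw)_{1} = Σᵢ wᵢ = (1)·(2) + (1)·(-8) + (1)·(-14) + (1)·(-20) + (1)·(-24) = -64.

-64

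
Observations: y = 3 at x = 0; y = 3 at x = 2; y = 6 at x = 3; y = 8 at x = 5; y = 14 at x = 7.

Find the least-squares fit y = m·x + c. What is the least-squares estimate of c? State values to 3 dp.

Entries of AᵀA: Σx·x = 87, Σx = 17, Σ1 = 5.
Right-hand side: Σx·y = 162, Σy = 34.
AᵀA·[m, c]ᵀ = Aᵀy becomes [[87, 17]; [17, 5]]·[m, c]ᵀ = [162, 34]ᵀ.
Δ = 87·5 − 17² = 146.
m = (162·5 − 17·34)/146 = 116/73; c = (87·34 − 17·162)/146 = 102/73.

c = 1.397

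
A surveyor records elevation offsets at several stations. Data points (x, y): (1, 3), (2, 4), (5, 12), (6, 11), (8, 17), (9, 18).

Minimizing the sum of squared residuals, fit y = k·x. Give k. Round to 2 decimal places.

k = 2.06

AᵀA·[k]ᵀ = Aᵀy reads: 211·k = 435.
(Σx·x = 211, Σx·y = 435.)
Hence k = 435 / 211 ≈ 2.06161.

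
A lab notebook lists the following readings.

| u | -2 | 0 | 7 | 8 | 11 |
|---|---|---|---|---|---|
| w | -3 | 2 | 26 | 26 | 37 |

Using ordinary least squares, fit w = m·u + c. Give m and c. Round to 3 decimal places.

Compute the Gram sums: Σu·u = 238, Σu = 24, Σ1 = 5.
Right-hand side: Σu·w = 803, Σw = 88.
XᵀX·[m, c]ᵀ = Xᵀw becomes [[238, 24]; [24, 5]]·[m, c]ᵀ = [803, 88]ᵀ.
Eliminating c: 5·(row 1) − 24·(row 2) gives 614·m = 5·803 − 24·88 = 1903, so m = 1903/614.
Then c = (88 − 24·(1903/614))/5 = 836/307.

m = 3.099, c = 2.723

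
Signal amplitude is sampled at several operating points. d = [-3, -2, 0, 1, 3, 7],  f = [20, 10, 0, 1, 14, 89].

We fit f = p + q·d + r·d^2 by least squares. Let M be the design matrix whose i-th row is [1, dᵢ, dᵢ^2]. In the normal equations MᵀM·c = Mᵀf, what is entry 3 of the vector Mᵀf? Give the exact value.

Entry 3 ↔ basis d^2, so (Mᵀf)_{3} = Σᵢ (d^2)·fᵢ = (9)·(20) + (4)·(10) + (0)·(0) + (1)·(1) + (9)·(14) + (49)·(89) = 4708.

4708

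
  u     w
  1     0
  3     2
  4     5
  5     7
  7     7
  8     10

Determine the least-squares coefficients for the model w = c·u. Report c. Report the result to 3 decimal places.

XᵀX·[c]ᵀ = Xᵀw reads: 164·c = 190.
Hence c = 190 / 164 ≈ 1.15854.

c = 1.159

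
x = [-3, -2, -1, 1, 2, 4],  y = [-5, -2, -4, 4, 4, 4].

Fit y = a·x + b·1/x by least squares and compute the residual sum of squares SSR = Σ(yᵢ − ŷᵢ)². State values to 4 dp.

SSR = 3.9481

The normal system AᵀA·[a, b]ᵀ = Aᵀy is [[35, 6]; [6, 385/144]]·[a, b]ᵀ = [51, 41/3]ᵀ.
Δ = 35·(385/144) − 6² = 8291/144.
a = (51·(385/144) − 6·(41/3))/(8291/144) = 7827/8291; b = (35·(41/3) − 6·51)/(8291/144) = 24816/8291.
Residuals: -9702/8291, 11480/8291, -521/8291, 521/8291, 5102/8291, -4348/8291; SSR = 32734/8291.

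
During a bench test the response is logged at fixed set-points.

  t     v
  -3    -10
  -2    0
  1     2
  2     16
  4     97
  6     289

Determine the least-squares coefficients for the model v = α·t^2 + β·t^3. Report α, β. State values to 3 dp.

α = 1.965, β = 1.012

Compute the Gram sums: Σt^2·t^2 = 1666, Σt^2·t^3 = 8558, Σt^3·t^3 = 51610.
For Aᵀv: Σt^2·v = 11932, Σt^3·v = 69032.
So AᵀA·[α, β]ᵀ = Aᵀv: [[1666, 8558]; [8558, 51610]]·[α, β]ᵀ = [11932, 69032]ᵀ.
Eliminating β: 51610·(row 1) − 8558·(row 2) gives 12742896·α = 51610·11932 − 8558·69032 = 25034664, so α = 1043111/530954.
Then β = (69032 − 8558·(1043111/530954))/51610 = 537219/530954.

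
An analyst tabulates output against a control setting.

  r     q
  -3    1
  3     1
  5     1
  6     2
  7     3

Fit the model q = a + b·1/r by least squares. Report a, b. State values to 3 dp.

a = 1.542, b = 0.567

Entries of XᵀX: Σ1 = 5, Σ1/r = 107/210, Σ1/r·1/r = 1521/4900.
For Xᵀq: Σq = 8, Σ1/r·q = 101/105.
Normal equations: [[5, 107/210]; [107/210, 1521/4900]]·[a, b]ᵀ = [8, 101/105]ᵀ.
det = 5·(1521/4900) − (107/210)² = 14249/11025.
a = (8·(1521/4900) − (107/210)·(101/105))/(14249/11025) = 43949/28498; b = (5·(101/105) − (107/210)·8)/(14249/11025) = 8085/14249.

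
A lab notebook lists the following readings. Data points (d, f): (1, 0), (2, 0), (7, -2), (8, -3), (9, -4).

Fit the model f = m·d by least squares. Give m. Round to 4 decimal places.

m = -0.3719

Compute the Gram sums: Σd·d = 199.
Moment sums: Σd·f = -74.
m = (-74)/199 = -0.371859.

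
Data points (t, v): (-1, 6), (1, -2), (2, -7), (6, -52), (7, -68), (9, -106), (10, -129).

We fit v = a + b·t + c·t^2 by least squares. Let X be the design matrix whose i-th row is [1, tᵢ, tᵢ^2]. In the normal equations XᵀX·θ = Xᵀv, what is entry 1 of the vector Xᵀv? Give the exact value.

Entry 1 ↔ basis 1, so (Xᵀv)_{1} = Σᵢ vᵢ = (1)·(6) + (1)·(-2) + (1)·(-7) + (1)·(-52) + (1)·(-68) + (1)·(-106) + (1)·(-129) = -358.

-358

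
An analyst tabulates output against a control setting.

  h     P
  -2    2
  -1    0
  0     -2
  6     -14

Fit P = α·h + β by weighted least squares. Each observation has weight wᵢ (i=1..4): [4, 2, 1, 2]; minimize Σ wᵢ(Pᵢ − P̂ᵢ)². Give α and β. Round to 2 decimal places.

MᵀWM·[α, β]ᵀ = MᵀWP reads: 90·α + 2·β = -184;  2·α + 9·β = -22.
Determinant 90·9 − 2² = 806.
α = ((-184)·9 − 2·(-22))/806 = -2; β = (90·(-22) − 2·(-184))/806 = -2.

α = -2.00, β = -2.00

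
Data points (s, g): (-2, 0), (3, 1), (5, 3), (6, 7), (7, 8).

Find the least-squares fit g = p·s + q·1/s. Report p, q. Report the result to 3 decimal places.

p = 1.186, q = -5.985

Forming AᵀA = [[123, 5]; [5, 9907/22050]] and Aᵀg = [116, 227/70]ᵀ gives AᵀA·[p, q]ᵀ = Aᵀg.
det = 123·(9907/22050) − 5² = 222437/7350.
p = (116·(9907/22050) − 5·(227/70))/(222437/7350) = 791687/667311; q = (123·(227/70) − 5·116)/(222437/7350) = -1331295/222437.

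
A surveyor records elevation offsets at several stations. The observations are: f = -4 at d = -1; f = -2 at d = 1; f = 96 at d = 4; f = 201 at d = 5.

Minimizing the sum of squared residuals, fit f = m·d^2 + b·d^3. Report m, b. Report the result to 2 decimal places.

The normal equations are: 883·m + 4149·b = 6555;  4149·m + 19723·b = 31271.
Determinant 883·19723 − 4149² = 201208.
m = (6555·19723 − 4149·31271)/201208 = -229557/100604; b = (883·31271 − 4149·6555)/201208 = 207799/100604.

m = -2.28, b = 2.07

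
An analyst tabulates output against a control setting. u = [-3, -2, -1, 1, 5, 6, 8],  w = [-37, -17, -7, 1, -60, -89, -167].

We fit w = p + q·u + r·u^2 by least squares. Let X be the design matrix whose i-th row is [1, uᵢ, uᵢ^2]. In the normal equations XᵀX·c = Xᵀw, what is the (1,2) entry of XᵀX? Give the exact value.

14

Row 1 ↔ basis 1, column 2 ↔ basis u, so (XᵀX)_{1,2} = Σᵢ u = (1)·(-3) + (1)·(-2) + (1)·(-1) + (1)·(1) + (1)·(5) + (1)·(6) + (1)·(8) = 14.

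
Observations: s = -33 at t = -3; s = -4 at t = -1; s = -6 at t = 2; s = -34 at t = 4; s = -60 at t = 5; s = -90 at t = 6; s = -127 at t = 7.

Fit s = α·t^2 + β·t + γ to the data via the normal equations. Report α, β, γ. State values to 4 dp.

Compute the Gram sums: Σt^2·t^2 = 4676, Σt^2·t = 728, Σt^2 = 140, Σt·t = 140, Σt = 20, Σ1 = 7.
For Xᵀs: Σt^2·s = -11832, Σt·s = -1774, Σs = -354.
Row-reducing yields α = -62831/20937, β = 16009/5982, γ = 1796/997.

α = -3.0010, β = 2.6762, γ = 1.8014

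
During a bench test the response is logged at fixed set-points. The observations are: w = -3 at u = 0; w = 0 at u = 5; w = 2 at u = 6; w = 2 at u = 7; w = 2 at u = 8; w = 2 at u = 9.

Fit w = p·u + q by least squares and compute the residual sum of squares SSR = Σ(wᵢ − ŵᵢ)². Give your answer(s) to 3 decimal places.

With design matrix A, AᵀA = [[255, 35]; [35, 6]] and Aᵀw = [60, 5]ᵀ.
Determinant 255·6 − 35² = 305.
p = (60·6 − 35·5)/305 = 37/61; q = (255·5 − 35·60)/305 = -165/61.
Residuals: -18/61, -20/61, 65/61, 28/61, -9/61, -46/61; SSR = 130/61.

SSR = 2.131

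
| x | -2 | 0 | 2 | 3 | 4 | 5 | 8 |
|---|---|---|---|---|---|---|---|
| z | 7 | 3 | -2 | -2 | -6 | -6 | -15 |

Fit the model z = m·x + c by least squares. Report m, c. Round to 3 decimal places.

m = -2.128, c = 3.079

Setting ∂/∂m … = 0 gives: 122·m + 20·c = -198;  20·m + 7·c = -21.
(Σx·x = 122, Σx = 20, Σ1 = 7, Σx·z = -198, Σz = -21.)
Eliminating c: 7·(row 1) − 20·(row 2) gives 454·m = 7·(-198) − 20·(-21) = -966, so m = -483/227.
Then c = ((-21) − 20·(-483/227))/7 = 699/227.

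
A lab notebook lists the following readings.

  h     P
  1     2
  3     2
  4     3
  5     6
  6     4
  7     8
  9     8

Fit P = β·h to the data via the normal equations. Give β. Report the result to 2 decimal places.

Sums needed: Σh·h = 217.
Right-hand side: Σh·P = 202.
Hence β = 202 / 217 ≈ 0.930876.

β = 0.93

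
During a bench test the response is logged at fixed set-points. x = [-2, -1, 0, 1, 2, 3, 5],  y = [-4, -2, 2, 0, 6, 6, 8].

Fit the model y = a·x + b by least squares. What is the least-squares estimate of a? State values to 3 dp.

a = 1.770

Compute the Gram sums: Σx·x = 44, Σx = 8, Σ1 = 7.
And Σx·y = 80, Σy = 16.
Normal equations: [[44, 8]; [8, 7]]·[a, b]ᵀ = [80, 16]ᵀ.
Determinant 44·7 − 8² = 244.
a = (80·7 − 8·16)/244 = 108/61; b = (44·16 − 8·80)/244 = 16/61.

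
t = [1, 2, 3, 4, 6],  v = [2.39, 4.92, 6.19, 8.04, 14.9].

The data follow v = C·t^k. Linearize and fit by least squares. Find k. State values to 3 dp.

k = 0.967

Taking logs, ln v = k·ln t + ln C, so regress ln v on ln t.
Σln t = 4.9698, Σ(ln t)² = 6.8196, Σln v = 9.0733, Σln t·ln v = 10.8369.
Equations: 6.8196·k + 4.9698·ln C = 10.8369;  4.9698·k + 5·ln C = 9.0733.
Solving (det = 9.3990): k = 0.96732, ln C = 0.85319.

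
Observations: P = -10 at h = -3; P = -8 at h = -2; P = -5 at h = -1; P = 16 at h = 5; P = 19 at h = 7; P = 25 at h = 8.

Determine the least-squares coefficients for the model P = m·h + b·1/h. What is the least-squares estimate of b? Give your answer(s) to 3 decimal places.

From the data, Σh·h = 152, Σh·1/h = 6, Σ1/h·1/h = 1014049/705600.
Moment sums: Σh·P = 464, Σ1/h·P = 17953/840.
So MᵀM·[m, b]ᵀ = MᵀP: [[152, 6]; [6, 1014049/705600]]·[m, b]ᵀ = [464, 17953/840]ᵀ.
Δ = 152·(1014049/705600) − 6² = 16091731/88200.
m = (464·(1014049/705600) − 6·(17953/840))/(16091731/88200) = 47504452/16091731; b = (152·(17953/840) − 6·464)/(16091731/88200) = 40981080/16091731.

b = 2.547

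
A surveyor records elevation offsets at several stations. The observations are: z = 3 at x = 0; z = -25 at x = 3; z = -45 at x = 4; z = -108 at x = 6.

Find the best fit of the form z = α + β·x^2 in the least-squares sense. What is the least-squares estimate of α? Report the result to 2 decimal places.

Entries of AᵀA: Σ1 = 4, Σx^2 = 61, Σx^2·x^2 = 1633.
For Aᵀz: Σz = -175, Σx^2·z = -4833.
Δ = 4·1633 − 61² = 2811.
α = ((-175)·1633 − 61·(-4833))/2811 = 9038/2811; β = (4·(-4833) − 61·(-175))/2811 = -8657/2811.

α = 3.22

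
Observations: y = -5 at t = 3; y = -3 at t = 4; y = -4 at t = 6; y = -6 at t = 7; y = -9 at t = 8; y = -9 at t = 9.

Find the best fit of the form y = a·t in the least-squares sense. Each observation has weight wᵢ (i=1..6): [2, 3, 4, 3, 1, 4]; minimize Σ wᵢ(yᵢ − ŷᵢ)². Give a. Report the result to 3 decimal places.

From the data, Σwᵢ·t·t = 745.
And Σwᵢ·t·y = -684.
MᵀWM·[a]ᵀ = MᵀWy becomes [[745]]·[a]ᵀ = [-684]ᵀ.
Hence a = -684 / 745 ≈ -0.918121.

a = -0.918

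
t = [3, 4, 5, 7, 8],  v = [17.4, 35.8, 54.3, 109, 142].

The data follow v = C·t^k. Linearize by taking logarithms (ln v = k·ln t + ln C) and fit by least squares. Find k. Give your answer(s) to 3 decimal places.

Let Y = ln v. Fitting Y = k·ln t + ln C by least squares:
Σln t = 8.1197, Σ(ln t)² = 13.8297, Σln v = 20.0761, Σln t·ln v = 33.9615.
Equations: 13.8297·k + 8.1197·ln C = 33.9615;  8.1197·k + 5·ln C = 20.0761.
Slope k = (n·Σln t·ln v − Σln t·Σln v)/(n·Σ(ln t)² − (Σln t)²) = (5·33.9615 − 8.1197·20.0761)/3.2190 = 2.11102; ln C = (Σln v − k·Σln t)/n = 0.58705.

k = 2.111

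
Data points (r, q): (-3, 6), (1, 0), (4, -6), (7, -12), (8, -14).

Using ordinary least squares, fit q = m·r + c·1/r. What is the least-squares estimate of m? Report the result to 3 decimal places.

m = -1.768

Sums needed: Σr·r = 139, Σr·1/r = 5, Σ1/r·1/r = 34141/28224.
And Σr·q = -238, Σ1/r·q = -195/28.
det = 139·(34141/28224) − 5² = 4039999/28224.
m = ((-238)·(34141/28224) − 5·(-195/28))/(4039999/28224) = -7142758/4039999; c = (139·(-195/28) − 5·(-238))/(4039999/28224) = 6264720/4039999.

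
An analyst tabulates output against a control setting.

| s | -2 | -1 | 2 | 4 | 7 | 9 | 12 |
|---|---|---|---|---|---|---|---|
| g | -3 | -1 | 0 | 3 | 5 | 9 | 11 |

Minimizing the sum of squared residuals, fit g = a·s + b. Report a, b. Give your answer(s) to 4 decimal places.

With design matrix A, AᵀA = [[299, 31]; [31, 7]] and Aᵀg = [267, 24]ᵀ.
Determinant 299·7 − 31² = 1132.
a = (267·7 − 31·24)/1132 = 1125/1132; b = (299·24 − 31·267)/1132 = -1101/1132.

a = 0.9938, b = -0.9726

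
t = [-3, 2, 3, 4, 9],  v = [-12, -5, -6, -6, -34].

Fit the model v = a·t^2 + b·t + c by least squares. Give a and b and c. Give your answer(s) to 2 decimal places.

Normal-equation sums: Σt^2·t^2 = 6995, Σt^2·t = 801, Σt^2 = 119, Σt·t = 119, Σt = 15, Σ1 = 5.
Moment sums: Σt^2·v = -3032, Σt·v = -322, Σv = -63.
MᵀM·[a, b, c]ᵀ = Mᵀv becomes [[6995, 801, 119]; [801, 119, 15]; [119, 15, 5]]·[a, b, c]ᵀ = [-3032, -322, -63]ᵀ.
Solving the 3×3 system (Gaussian elimination) gives a = -3673/7494, b = 105685/92426, c = -605212/138639.

a = -0.49, b = 1.14, c = -4.37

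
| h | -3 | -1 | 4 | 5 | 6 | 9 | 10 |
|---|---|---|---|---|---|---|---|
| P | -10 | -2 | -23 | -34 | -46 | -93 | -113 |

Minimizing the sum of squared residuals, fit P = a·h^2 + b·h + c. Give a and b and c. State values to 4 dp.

Setting ∂/∂a … = 0 gives: 18820·a + 2106·b + 268·c = -21799;  2106·a + 268·b + 30·c = -2473;  268·a + 30·b + 7·c = -321.
(Σh^2·h^2 = 18820, Σh^2·h = 2106, Σh^2 = 268, Σh·h = 268, Σh = 30, Σ1 = 7, Σh^2·P = -21799, Σh·P = -2473, ΣP = -321.)
Inverting the 3×3 Gram matrix, [a, b, c]ᵀ = [-963527/968658, -335623/322886, -1607708/484329]ᵀ.

a = -0.9947, b = -1.0394, c = -3.3195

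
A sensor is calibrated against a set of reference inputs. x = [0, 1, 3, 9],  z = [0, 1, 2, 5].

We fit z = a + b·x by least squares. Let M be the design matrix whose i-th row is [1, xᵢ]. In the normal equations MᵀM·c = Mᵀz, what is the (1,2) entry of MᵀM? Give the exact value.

13

Row 1 ↔ basis 1, column 2 ↔ basis x, so (MᵀM)_{1,2} = Σᵢ x = (1)·(0) + (1)·(1) + (1)·(3) + (1)·(9) = 13.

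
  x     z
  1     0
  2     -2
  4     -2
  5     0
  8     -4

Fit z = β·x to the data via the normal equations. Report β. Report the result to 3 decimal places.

β = -0.400

From the data, Σx·x = 110.
Right-hand side: Σx·z = -44.
AᵀA·[β]ᵀ = Aᵀz becomes [[110]]·[β]ᵀ = [-44]ᵀ.
Hence β = -44 / 110 ≈ -0.4.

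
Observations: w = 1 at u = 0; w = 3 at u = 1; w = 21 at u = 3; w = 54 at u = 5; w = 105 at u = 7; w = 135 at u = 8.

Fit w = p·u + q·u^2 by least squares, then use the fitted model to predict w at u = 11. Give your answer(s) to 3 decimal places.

Sums needed: Σu·u = 148, Σu·u^2 = 1008, Σu^2·u^2 = 7204.
Moment sums: Σu·w = 2151, Σu^2·w = 15327.
Determinant 148·7204 − 1008² = 50128.
p = (2151·7204 − 1008·15327)/50128 = 11547/12532; q = (148·15327 − 1008·2151)/50128 = 25047/12532.
At u = 11: ŵ = (11547/12532)·(11) + (25047/12532)·(121) = 789426/3133.

ŵ = 251.971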